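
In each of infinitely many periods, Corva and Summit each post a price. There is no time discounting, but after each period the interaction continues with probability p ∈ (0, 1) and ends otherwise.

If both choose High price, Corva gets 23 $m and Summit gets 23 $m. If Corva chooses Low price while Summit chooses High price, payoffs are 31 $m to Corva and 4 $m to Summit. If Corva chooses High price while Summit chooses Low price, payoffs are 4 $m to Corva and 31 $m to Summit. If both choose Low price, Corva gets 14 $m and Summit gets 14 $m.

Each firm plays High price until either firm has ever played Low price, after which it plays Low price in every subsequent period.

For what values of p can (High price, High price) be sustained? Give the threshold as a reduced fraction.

With no time discounting, the continuation probability p plays the role of the discount factor.
Grim-trigger IC: 23/(1−p) ≥ 31 + 14p/(1−p) ⇒ p ≥ (31−23)/(31−14) = 8/17.

8/17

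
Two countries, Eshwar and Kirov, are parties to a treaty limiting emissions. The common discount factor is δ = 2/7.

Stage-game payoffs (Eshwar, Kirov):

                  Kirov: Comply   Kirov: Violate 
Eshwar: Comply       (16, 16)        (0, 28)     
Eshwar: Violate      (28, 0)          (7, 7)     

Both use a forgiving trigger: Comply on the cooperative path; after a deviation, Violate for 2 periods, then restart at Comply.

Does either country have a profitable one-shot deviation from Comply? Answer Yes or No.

IC: δ+…+δ^2 ≥ (28−16)/(16−7) = 4/3.
At δ = 2/7: partial sum = 0.3673 < 1.3333. Cooperation not sustainable.

Yes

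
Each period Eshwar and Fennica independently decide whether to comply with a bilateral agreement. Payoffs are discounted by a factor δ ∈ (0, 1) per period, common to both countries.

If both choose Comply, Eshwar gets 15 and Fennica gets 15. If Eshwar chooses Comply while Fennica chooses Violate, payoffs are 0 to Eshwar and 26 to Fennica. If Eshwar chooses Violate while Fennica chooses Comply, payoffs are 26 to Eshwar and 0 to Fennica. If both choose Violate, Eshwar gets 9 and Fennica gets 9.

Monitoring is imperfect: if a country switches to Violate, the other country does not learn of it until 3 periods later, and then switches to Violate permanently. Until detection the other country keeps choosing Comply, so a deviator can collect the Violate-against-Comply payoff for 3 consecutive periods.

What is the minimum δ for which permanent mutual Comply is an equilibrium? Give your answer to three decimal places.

0.865

The best deviation is to choose Violate for all 3 undetected periods, earning 26 each, then 9 forever once detected.
Deviation value: 26(1−δ^3)/(1−δ) + 9δ^3/(1−δ); cooperation value: 15/(1−δ).
IC: 15 ≥ 26(1−δ^3) + 9δ^3 = 26 − 17δ^3.
So δ^3 ≥ 11/17, giving δ ≥ (11/17)^(1/3) ≈ 0.865.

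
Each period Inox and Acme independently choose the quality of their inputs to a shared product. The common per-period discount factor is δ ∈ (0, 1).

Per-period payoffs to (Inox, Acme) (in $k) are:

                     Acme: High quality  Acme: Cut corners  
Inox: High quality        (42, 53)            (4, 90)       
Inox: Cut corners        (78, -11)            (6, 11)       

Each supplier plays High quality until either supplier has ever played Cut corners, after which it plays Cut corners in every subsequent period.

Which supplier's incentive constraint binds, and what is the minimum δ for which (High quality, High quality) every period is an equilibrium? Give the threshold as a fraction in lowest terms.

Inox: cooperation gives 42 each period; deviation gives 78 once then 6 forever.
  42/(1−δ) ≥ 78 + 6δ/(1−δ) ⇒ δ ≥ 36/72 = 1/2.
Acme: cooperation gives 53 each period; deviation gives 90 once then 11 forever.
  δ ≥ 37/79.
Both must hold, so the binding constraint is Inox's: δ ≥ 1/2.

Inox; δ ≥ 1/2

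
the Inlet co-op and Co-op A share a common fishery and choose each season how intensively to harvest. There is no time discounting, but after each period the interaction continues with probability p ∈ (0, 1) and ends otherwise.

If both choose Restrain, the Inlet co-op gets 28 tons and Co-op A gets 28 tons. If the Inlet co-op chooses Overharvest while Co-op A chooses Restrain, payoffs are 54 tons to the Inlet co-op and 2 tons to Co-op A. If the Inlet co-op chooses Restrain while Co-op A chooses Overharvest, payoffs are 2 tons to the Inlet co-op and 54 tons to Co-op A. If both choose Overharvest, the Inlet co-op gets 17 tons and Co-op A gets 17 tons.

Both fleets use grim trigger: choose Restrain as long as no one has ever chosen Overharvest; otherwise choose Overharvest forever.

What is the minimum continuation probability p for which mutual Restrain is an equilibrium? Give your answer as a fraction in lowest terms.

26/37

With no time discounting, the continuation probability p plays the role of the discount factor.
Grim-trigger IC: 28/(1−p) ≥ 54 + 17p/(1−p) ⇒ p ≥ (54−28)/(54−17) = 26/37.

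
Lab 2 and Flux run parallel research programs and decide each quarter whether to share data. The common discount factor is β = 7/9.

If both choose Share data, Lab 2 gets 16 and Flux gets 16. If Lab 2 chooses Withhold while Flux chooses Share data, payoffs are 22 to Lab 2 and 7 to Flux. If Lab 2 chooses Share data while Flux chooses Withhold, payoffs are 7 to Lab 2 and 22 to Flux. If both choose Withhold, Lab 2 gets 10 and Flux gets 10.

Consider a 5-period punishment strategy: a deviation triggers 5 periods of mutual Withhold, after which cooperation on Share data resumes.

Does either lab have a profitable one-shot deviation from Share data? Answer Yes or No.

No

A one-shot deviation gives 22 now, then 10 for 5 periods, then back to 16.
Gain from deviating: (22−16) today; loss: (16−10) in each of the next 5 periods.
No-deviation condition: (16−10)(β+…+β^5) ≥ 22−16, i.e. β+…+β^5 ≥ 1.
At β = 7/9: β+…+β^5 = 2.5038 ≥ 1.0000.
So cooperation is sustainable.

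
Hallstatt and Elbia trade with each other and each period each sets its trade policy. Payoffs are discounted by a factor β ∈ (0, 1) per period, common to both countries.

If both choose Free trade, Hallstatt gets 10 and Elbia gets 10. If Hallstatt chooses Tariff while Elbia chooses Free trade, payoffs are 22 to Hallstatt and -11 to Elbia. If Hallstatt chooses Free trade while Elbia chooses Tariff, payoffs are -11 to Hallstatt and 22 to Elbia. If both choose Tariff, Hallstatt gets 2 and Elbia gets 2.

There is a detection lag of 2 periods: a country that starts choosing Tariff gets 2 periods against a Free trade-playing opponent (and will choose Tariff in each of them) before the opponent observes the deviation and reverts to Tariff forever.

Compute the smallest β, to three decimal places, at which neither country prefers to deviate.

0.775

The best deviation is to choose Tariff for all 2 undetected periods, earning 22 each, then 2 forever once detected.
Deviation value: 22(1−β^2)/(1−β) + 2β^2/(1−β); cooperation value: 10/(1−β).
IC: 10 ≥ 22(1−β^2) + 2β^2 = 22 − 20β^2.
So β^2 ≥ 12/20 = 3/5, giving β ≥ (3/5)^(1/2) ≈ 0.775.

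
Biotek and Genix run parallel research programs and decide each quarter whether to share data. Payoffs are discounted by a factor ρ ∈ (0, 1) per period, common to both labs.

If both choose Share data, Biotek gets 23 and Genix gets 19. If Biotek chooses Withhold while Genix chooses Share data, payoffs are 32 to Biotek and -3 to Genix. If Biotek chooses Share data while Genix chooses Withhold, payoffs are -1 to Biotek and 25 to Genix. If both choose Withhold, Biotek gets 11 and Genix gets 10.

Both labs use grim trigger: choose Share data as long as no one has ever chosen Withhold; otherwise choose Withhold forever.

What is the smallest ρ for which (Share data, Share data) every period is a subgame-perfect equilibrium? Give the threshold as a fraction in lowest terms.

For Biotek: deviation gain 32−23 = 9, per-period punishment loss 23−11 = 12. IC gives ρ ≥ 9/21 = 3/7.
For Genix: gain 6, loss 9 per period, so ρ ≥ 6/15 = 2/5.
The tighter constraint is Biotek's, so cooperation needs ρ ≥ 3/7.

3/7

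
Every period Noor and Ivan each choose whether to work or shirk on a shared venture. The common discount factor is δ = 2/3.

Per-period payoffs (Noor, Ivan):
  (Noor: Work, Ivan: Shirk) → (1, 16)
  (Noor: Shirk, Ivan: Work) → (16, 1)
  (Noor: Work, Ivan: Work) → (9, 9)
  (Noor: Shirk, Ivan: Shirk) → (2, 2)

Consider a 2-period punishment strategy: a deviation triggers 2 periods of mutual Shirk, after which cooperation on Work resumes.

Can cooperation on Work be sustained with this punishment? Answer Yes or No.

A one-shot deviation gives 16 now, then 2 for 2 periods, then back to 9.
Gain from deviating: (16−9) today; loss: (9−2) in each of the next 2 periods.
No-deviation condition: (9−2)(δ+…+δ^2) ≥ 16−9, i.e. δ+…+δ^2 ≥ 1.
At δ = 2/3: δ+…+δ^2 = 1.1111 ≥ 1.0000.
So cooperation is sustainable.

Yes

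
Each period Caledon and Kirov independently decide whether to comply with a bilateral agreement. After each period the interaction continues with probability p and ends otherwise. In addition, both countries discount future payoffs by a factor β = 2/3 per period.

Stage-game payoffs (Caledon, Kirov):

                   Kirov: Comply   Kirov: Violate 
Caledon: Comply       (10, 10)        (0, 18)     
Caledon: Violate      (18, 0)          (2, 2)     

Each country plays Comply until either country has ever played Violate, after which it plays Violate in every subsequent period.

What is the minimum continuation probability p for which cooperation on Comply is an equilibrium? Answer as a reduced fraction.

3/4

With continuation probability p and discount β, the effective per-period discount factor is βp.
Grim-trigger IC: βp ≥ (18−10)/(18−2) = 1/2.
So p ≥ (1/2)/(2/3) = 3/4.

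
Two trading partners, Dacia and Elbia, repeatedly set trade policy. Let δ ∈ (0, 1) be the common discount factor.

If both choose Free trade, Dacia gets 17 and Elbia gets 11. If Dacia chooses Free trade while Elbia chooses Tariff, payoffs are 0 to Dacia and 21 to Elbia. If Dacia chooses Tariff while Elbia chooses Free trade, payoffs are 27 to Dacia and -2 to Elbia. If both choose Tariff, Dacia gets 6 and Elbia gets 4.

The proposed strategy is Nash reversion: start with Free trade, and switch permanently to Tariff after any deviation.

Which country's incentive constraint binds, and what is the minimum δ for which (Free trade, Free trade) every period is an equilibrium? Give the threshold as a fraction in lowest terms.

Elbia; δ ≥ 10/17

Dacia's threshold: (27−17)/(27−6) = 10/21.
Elbia's threshold: (21−11)/(21−4) = 10/17.
10/21 < 10/17, so Elbia binds and δ* = 10/17.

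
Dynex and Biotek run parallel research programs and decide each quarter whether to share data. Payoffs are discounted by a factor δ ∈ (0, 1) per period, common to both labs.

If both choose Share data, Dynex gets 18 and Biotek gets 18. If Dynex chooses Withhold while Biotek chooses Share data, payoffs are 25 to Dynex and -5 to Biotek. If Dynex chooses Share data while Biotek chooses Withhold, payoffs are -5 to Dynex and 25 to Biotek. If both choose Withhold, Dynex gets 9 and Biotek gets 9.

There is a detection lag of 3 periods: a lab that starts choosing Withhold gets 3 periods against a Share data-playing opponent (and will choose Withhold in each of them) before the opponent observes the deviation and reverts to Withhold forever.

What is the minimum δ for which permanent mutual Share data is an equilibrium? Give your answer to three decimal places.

0.759

Deviating for the 3 undetected periods gains 25−18 = 7 per period over cooperation, then loses 18−9 = 9 per period forever once punishment starts.
Gain: 7(1 + δ + … + δ^2); loss: 9·δ^3/(1−δ).
No profitable deviation ⇔ 7(1−δ^3) ≤ 9·δ^3, i.e. δ^3 ≥ 7/(7+9) = 7/16.
Hence δ ≥ (7/16)^(1/3) ≈ 0.759.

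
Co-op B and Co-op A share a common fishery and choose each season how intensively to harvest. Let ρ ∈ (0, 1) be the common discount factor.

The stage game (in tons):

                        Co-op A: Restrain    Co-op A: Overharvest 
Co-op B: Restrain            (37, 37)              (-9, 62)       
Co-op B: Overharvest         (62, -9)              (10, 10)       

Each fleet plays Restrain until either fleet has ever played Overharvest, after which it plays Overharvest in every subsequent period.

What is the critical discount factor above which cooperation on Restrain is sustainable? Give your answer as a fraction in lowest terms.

One-period gain from deviating is 62 − 37 = 25. The loss is 37 − 10 = 27 in every subsequent period, with present value 27·ρ/(1−ρ).
Deviation is unprofitable when 27·ρ/(1−ρ) ≥ 25, i.e. ρ/(1−ρ) ≥ 25/27.
Equivalently ρ ≥ 25/(25+27) = 25/52.

25/52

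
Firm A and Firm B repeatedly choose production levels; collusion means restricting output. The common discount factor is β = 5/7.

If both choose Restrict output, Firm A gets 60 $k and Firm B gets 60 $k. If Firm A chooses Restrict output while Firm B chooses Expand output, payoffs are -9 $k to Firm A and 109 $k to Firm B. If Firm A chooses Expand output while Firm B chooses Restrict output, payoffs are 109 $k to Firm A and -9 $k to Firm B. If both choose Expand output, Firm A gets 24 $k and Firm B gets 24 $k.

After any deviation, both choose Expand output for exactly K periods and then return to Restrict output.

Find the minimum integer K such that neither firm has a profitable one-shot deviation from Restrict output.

3

IC: β(1−β^K)/(1−β) ≥ (109−60)/(60−24) = 49/36.
With β = 5/7: need 1 − β^K ≥ 49/36·(1−5/7)/(5/7), i.e. β^K ≤ 0.4556.
Since (5/7)^2 = 0.5102 and (5/7)^3 = 0.3644, the smallest such K is 3.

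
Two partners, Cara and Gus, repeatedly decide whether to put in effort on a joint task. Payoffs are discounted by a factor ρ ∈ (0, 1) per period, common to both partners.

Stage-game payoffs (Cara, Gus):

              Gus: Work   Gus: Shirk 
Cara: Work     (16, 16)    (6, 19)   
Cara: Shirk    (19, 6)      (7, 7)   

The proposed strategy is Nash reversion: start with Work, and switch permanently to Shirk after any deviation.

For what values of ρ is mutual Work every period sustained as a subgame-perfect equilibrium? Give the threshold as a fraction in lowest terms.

1/4

Under grim trigger the critical discount factor is (T−C)/(T−P) with T = 19, C = 16, P = 7.
ρ* = (19−16)/(19−7) = 3/12 = 1/4.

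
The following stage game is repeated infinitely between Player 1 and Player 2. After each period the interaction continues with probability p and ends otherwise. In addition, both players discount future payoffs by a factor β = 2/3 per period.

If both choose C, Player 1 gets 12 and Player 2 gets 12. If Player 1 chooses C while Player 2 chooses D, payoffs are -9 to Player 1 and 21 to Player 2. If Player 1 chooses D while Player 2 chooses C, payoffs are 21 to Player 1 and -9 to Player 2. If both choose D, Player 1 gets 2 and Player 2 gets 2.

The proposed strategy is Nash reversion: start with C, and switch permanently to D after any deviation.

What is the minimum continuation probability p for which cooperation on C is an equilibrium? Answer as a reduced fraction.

27/38

Expected continuation weight on next period's payoff is β·p = 2/3·p, which plays the role of the discount factor.
Cooperation requires 2/3·p ≥ (21−12)/(21−2) = 9/19, hence p ≥ 27/38.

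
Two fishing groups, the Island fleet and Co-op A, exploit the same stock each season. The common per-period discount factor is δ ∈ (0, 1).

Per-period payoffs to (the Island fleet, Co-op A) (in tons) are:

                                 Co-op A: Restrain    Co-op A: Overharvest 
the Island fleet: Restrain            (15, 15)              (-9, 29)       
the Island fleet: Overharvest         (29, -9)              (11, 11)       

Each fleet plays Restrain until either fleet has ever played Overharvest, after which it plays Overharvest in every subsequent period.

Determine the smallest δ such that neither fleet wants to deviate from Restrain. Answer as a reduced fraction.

Under grim trigger the critical discount factor is (T−C)/(T−P) with T = 29, C = 15, P = 11.
δ* = (29−15)/(29−11) = 14/18 = 7/9.

7/9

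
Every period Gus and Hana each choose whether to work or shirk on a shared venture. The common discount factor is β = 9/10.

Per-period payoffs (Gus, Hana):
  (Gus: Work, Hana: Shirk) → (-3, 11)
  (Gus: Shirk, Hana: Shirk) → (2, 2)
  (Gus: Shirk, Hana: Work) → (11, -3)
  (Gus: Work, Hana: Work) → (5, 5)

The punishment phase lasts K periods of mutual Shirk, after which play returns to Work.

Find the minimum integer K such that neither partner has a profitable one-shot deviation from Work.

IC: β(1−β^K)/(1−β) ≥ (11−5)/(5−2) = 2.
With β = 9/10: need 1 − β^K ≥ 2·(1−9/10)/(9/10), i.e. β^K ≤ 0.7778.
Since (9/10)^2 = 0.8100 and (9/10)^3 = 0.7290, the smallest such K is 3.

3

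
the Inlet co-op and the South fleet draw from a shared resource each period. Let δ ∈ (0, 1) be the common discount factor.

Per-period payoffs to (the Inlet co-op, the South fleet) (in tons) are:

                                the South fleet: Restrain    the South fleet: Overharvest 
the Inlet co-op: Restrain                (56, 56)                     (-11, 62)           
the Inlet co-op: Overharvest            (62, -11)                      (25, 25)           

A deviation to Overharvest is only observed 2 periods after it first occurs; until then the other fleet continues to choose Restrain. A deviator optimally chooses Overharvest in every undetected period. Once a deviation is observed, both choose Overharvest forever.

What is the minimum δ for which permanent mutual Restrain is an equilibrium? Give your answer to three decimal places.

0.403

The best deviation is to choose Overharvest for all 2 undetected periods, earning 62 each, then 25 forever once detected.
Deviation value: 62(1−δ^2)/(1−δ) + 25δ^2/(1−δ); cooperation value: 56/(1−δ).
IC: 56 ≥ 62(1−δ^2) + 25δ^2 = 62 − 37δ^2.
So δ^2 ≥ 6/37, giving δ ≥ (6/37)^(1/2) ≈ 0.403.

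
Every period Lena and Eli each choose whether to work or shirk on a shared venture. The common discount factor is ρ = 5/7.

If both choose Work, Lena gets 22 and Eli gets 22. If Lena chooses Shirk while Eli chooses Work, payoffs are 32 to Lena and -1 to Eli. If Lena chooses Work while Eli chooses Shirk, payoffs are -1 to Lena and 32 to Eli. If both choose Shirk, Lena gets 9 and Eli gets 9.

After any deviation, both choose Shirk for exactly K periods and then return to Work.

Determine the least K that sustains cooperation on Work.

2

IC: ρ(1−ρ^K)/(1−ρ) ≥ (32−22)/(22−9) = 10/13.
With ρ = 5/7: need 1 − ρ^K ≥ 10/13·(1−5/7)/(5/7), i.e. ρ^K ≤ 0.6923.
Since (5/7)^1 = 0.7143 and (5/7)^2 = 0.5102, the smallest such K is 2.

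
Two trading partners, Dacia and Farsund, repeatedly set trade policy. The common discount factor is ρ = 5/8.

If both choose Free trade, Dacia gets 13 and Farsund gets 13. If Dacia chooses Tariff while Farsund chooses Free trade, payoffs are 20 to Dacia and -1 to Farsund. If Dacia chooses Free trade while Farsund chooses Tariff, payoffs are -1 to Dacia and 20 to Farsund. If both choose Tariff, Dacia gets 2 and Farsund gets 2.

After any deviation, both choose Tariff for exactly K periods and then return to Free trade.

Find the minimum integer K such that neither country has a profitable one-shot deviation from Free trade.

No profitable deviation requires (13−2)(ρ+…+ρ^K) ≥ 20−13, i.e. ρ+…+ρ^K ≥ 7/11 ≈ 0.6364.
With ρ = 5/8, the partial sums are K=1: 0.6250, K=2: 1.0156.
K = 2 is the first length at which the sum reaches 0.6364.

2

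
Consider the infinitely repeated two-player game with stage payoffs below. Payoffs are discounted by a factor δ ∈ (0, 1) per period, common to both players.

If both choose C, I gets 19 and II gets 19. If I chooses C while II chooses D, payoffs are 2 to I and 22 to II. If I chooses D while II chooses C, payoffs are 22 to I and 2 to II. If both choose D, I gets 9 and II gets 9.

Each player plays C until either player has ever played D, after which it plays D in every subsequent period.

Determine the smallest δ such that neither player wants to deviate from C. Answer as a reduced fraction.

19/(1−δ) ≥ 22 + 9δ/(1−δ)
19 ≥ 22 − 13δ
δ ≥ 3/13.

3/13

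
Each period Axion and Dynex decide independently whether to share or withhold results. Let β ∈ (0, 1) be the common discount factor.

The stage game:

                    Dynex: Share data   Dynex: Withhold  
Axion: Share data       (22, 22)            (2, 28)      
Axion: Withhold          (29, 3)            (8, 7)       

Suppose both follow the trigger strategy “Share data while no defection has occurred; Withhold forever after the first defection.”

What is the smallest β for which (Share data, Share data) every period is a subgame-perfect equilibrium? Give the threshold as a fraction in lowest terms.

For Axion: deviation gain 29−22 = 7, per-period punishment loss 22−8 = 14. IC gives β ≥ 7/21 = 1/3.
For Dynex: gain 6, loss 15 per period, so β ≥ 6/21 = 2/7.
The tighter constraint is Axion's, so cooperation needs β ≥ 1/3.

1/3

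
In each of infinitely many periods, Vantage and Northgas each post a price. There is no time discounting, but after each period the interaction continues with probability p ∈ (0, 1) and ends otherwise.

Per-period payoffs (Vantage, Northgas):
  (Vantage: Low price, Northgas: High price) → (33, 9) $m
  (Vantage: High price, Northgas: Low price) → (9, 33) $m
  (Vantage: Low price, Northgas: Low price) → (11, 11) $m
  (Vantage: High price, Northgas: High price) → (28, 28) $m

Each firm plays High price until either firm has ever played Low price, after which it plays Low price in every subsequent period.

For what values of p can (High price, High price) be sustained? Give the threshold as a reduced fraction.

5/22

Expected cooperation value is 28 + p·28 + p²·28 + … = 28/(1−p); deviation gives 33 + p·11/(1−p).
28 ≥ 33(1−p) + 11p ⇒ 22p ≥ 5 ⇒ p ≥ 5/22.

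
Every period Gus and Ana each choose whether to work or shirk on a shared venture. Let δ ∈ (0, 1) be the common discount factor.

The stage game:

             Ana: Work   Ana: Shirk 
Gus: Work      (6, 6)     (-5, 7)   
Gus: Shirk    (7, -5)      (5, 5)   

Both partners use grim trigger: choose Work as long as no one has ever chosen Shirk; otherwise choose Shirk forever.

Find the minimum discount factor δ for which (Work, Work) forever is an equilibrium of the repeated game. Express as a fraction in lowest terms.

6/(1−δ) ≥ 7 + 5δ/(1−δ)
6 ≥ 7 − 2δ
δ ≥ 1/2.

1/2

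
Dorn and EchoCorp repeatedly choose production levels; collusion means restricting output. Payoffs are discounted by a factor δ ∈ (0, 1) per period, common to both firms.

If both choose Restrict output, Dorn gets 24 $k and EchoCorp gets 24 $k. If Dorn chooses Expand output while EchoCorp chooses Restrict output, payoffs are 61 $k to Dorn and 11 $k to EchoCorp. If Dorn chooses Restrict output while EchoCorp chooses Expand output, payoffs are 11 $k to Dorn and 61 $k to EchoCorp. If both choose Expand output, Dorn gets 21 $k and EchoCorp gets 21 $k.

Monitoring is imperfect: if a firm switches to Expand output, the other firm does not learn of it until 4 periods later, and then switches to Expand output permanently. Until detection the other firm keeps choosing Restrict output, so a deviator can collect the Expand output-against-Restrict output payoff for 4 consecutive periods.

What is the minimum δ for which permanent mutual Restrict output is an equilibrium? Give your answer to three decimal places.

0.981

The best deviation is to choose Expand output for all 4 undetected periods, earning 61 each, then 21 forever once detected.
Deviation value: 61(1−δ^4)/(1−δ) + 21δ^4/(1−δ); cooperation value: 24/(1−δ).
IC: 24 ≥ 61(1−δ^4) + 21δ^4 = 61 − 40δ^4.
So δ^4 ≥ 37/40, giving δ ≥ (37/40)^(1/4) ≈ 0.981.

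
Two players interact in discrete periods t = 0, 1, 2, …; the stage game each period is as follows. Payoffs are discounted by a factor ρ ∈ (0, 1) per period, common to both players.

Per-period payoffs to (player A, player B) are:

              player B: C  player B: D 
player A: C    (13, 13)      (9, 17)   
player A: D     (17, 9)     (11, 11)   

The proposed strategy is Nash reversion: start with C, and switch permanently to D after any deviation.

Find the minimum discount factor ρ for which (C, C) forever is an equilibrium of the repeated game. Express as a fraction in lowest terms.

2/3

Cooperation forever yields 13 each period: 13/(1−ρ).
Deviating yields 17 once, then 11 forever: 17 + 11ρ/(1−ρ).
No profitable deviation requires 13/(1−ρ) ≥ 17 + 11ρ/(1−ρ).
Multiplying by (1−ρ): 13 ≥ 17(1−ρ) + 11ρ = 17 − 6ρ.
So 6ρ ≥ 4, i.e. ρ ≥ 4/6 = 2/3.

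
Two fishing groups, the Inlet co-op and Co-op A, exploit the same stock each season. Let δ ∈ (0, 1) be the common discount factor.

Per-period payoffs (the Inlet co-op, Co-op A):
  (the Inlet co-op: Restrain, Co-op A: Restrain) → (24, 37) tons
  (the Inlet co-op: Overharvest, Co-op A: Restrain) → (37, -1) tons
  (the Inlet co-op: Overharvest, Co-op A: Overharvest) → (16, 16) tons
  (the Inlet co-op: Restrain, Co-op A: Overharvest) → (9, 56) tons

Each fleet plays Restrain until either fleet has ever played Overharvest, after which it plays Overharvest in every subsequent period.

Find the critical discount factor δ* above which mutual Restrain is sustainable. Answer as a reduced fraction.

13/21

the Inlet co-op: cooperation gives 24 each period; deviation gives 37 once then 16 forever.
  24/(1−δ) ≥ 37 + 16δ/(1−δ) ⇒ δ ≥ 13/21.
Co-op A: cooperation gives 37 each period; deviation gives 56 once then 16 forever.
  δ ≥ 19/40.
Both must hold, so the binding constraint is the Inlet co-op's: δ ≥ 13/21.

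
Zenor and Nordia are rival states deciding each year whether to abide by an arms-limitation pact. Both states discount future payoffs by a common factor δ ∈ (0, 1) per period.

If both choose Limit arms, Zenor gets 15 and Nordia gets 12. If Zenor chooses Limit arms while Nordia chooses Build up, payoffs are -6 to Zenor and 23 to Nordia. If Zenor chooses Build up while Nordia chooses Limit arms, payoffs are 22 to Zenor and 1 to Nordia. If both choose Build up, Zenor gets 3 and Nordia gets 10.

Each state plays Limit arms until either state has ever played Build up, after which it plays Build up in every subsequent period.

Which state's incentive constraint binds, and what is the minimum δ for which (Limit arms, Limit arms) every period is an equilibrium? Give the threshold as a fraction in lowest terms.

Zenor's threshold: (22−15)/(22−3) = 7/19.
Nordia's threshold: (23−12)/(23−10) = 11/13.
7/19 < 11/13, so Nordia binds and δ* = 11/13.

Nordia; δ ≥ 11/13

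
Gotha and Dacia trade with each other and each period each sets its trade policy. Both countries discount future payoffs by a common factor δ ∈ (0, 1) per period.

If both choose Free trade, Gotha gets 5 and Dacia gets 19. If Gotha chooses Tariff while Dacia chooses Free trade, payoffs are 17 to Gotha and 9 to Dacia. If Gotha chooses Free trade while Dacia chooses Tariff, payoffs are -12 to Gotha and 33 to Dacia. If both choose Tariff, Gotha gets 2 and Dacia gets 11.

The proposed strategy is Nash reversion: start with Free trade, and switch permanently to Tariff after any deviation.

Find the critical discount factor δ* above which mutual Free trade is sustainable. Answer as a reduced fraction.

For Gotha: deviation gain 17−5 = 12, per-period punishment loss 5−2 = 3. IC gives δ ≥ 12/15 = 4/5.
For Dacia: gain 14, loss 8 per period, so δ ≥ 14/22 = 7/11.
The tighter constraint is Gotha's, so cooperation needs δ ≥ 4/5.

4/5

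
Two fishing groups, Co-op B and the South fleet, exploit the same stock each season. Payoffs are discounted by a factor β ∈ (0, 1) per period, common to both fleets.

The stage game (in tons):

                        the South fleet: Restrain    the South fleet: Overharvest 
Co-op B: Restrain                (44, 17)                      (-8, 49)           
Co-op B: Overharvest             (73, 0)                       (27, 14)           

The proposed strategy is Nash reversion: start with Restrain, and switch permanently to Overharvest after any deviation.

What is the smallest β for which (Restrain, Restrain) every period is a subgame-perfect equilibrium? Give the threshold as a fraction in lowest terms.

32/35

For Co-op B: deviation gain 73−44 = 29, per-period punishment loss 44−27 = 17. IC gives β ≥ 29/46.
For the South fleet: gain 32, loss 3 per period, so β ≥ 32/35.
The tighter constraint is the South fleet's, so cooperation needs β ≥ 32/35.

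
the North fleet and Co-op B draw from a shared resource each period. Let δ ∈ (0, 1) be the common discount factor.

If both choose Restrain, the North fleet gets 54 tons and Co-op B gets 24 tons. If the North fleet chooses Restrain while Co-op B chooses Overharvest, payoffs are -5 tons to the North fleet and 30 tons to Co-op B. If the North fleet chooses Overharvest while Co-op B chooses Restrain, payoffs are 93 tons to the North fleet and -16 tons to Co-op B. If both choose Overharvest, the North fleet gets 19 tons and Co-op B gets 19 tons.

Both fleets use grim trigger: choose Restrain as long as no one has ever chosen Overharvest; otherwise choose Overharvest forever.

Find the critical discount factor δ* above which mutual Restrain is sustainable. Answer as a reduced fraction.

6/11

For the North fleet: deviation gain 93−54 = 39, per-period punishment loss 54−19 = 35. IC gives δ ≥ 39/74.
For Co-op B: gain 6, loss 5 per period, so δ ≥ 6/11.
The tighter constraint is Co-op B's, so cooperation needs δ ≥ 6/11.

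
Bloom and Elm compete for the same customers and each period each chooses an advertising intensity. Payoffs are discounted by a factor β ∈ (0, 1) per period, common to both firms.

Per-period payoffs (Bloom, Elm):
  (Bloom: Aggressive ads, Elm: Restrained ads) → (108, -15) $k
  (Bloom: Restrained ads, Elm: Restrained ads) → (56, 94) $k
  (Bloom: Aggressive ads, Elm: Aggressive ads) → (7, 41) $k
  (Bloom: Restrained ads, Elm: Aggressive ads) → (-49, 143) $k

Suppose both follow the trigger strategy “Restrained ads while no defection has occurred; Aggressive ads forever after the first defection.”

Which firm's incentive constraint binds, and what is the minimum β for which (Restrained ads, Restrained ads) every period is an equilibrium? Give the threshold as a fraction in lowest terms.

Bloom's threshold: (108−56)/(108−7) = 52/101.
Elm's threshold: (143−94)/(143−41) = 49/102.
52/101 > 49/102, so Bloom binds and β* = 52/101.

Bloom; β ≥ 52/101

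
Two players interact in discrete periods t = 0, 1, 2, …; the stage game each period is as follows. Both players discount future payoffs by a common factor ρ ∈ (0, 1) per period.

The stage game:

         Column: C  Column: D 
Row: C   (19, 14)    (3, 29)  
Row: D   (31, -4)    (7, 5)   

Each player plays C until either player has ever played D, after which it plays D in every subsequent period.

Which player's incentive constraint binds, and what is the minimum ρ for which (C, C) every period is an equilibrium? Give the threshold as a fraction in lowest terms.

Row: cooperation gives 19 each period; deviation gives 31 once then 7 forever.
  19/(1−ρ) ≥ 31 + 7ρ/(1−ρ) ⇒ ρ ≥ 12/24 = 1/2.
Column: cooperation gives 14 each period; deviation gives 29 once then 5 forever.
  ρ ≥ 15/24 = 5/8.
Both must hold, so the binding constraint is Column's: ρ ≥ 5/8.

Column; ρ ≥ 5/8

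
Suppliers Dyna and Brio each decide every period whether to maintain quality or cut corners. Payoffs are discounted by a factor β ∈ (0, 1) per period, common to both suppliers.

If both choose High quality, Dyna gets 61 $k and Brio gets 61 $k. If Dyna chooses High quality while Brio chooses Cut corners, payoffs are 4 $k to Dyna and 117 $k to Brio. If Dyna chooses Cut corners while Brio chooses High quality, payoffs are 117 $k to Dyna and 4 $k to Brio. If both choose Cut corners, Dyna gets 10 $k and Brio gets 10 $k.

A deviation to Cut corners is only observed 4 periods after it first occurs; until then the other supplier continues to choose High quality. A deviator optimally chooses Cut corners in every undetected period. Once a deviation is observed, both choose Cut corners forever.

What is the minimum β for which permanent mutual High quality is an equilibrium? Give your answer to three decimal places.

0.851

Deviating for the 4 undetected periods gains 117−61 = 56 per period over cooperation, then loses 61−10 = 51 per period forever once punishment starts.
Gain: 56(1 + β + … + β^3); loss: 51·β^4/(1−β).
No profitable deviation ⇔ 56(1−β^4) ≤ 51·β^4, i.e. β^4 ≥ 56/(56+51) = 56/107.
Hence β ≥ (56/107)^(1/4) ≈ 0.851.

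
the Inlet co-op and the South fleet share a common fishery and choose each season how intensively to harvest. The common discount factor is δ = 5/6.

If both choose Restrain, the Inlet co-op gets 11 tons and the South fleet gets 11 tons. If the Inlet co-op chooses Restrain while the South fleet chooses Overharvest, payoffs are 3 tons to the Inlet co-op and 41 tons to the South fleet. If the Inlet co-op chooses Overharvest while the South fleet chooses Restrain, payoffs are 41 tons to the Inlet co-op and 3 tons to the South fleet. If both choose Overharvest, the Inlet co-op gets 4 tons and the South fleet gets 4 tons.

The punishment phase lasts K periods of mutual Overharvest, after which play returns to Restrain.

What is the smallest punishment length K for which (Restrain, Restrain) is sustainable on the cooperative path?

IC: δ(1−δ^K)/(1−δ) ≥ (41−11)/(11−4) = 30/7.
With δ = 5/6: need 1 − δ^K ≥ 30/7·(1−5/6)/(5/6), i.e. δ^K ≤ 0.1429.
Since (5/6)^10 = 0.1615 and (5/6)^11 = 0.1346, the smallest such K is 11.

11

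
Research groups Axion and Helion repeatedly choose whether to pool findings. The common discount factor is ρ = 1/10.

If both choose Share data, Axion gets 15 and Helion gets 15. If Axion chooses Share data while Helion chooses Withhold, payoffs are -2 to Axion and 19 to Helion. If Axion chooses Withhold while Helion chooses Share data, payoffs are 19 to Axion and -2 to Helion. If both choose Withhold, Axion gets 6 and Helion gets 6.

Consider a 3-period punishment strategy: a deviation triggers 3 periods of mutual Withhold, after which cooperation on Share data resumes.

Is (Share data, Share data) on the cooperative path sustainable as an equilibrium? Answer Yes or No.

No

Comparing payoff streams over the 4 periods until play realigns: cooperate → 15(1+ρ+…+ρ^3); deviate → 19 + 6(ρ+…+ρ^3).
Cooperation is sustained iff (15−6)(ρ+…+ρ^3) ≥ 19−15.
ρ+…+ρ^3 = 1/10·(1−(1/10)^3)/(1−1/10) = 0.1110, and (19−15)/(15−6) = 0.4444.
0.1110 < 0.4444, so cooperation is not sustainable.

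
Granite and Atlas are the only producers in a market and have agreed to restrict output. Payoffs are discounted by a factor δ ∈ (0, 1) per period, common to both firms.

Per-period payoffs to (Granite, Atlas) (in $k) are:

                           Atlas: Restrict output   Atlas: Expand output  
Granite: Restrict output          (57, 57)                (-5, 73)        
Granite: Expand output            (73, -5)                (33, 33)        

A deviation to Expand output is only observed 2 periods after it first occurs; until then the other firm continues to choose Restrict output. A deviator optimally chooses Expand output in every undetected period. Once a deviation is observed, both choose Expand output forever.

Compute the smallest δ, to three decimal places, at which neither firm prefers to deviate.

The best deviation is to choose Expand output for all 2 undetected periods, earning 73 each, then 33 forever once detected.
Deviation value: 73(1−δ^2)/(1−δ) + 33δ^2/(1−δ); cooperation value: 57/(1−δ).
IC: 57 ≥ 73(1−δ^2) + 33δ^2 = 73 − 40δ^2.
So δ^2 ≥ 16/40 = 2/5, giving δ ≥ (2/5)^(1/2) ≈ 0.632.

0.632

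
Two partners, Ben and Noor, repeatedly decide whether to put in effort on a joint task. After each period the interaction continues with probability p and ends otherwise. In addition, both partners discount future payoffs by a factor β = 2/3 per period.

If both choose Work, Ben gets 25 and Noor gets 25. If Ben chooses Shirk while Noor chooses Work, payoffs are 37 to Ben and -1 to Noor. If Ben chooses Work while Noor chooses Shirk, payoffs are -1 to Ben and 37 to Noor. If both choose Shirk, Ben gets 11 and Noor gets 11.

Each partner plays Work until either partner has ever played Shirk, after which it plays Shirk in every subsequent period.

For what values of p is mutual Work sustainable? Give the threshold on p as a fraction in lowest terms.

With continuation probability p and discount β, the effective per-period discount factor is βp.
Grim-trigger IC: βp ≥ (37−25)/(37−11) = 6/13.
So p ≥ (6/13)/(2/3) = 9/13.

9/13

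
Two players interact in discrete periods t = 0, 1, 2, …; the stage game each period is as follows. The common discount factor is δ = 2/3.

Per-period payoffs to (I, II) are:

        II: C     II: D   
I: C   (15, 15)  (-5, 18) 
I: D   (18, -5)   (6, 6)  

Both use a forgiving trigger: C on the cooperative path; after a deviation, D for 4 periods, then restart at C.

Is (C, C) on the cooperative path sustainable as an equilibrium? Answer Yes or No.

Yes

A one-shot deviation gives 18 now, then 6 for 4 periods, then back to 15.
Gain from deviating: (18−15) today; loss: (15−6) in each of the next 4 periods.
No-deviation condition: (15−6)(δ+…+δ^4) ≥ 18−15, i.e. δ+…+δ^4 ≥ 1/3.
At δ = 2/3: δ+…+δ^4 = 1.6049 ≥ 0.3333.
So cooperation is sustainable.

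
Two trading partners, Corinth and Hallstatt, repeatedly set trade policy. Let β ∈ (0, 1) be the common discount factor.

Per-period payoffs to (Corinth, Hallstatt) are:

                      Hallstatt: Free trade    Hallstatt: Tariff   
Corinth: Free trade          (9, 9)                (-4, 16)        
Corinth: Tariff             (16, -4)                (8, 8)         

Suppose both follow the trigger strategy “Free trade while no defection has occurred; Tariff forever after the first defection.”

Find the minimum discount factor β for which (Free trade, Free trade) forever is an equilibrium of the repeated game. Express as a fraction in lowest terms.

7/8

9/(1−β) ≥ 16 + 8β/(1−β)
9 ≥ 16 − 8β
β ≥ 7/8.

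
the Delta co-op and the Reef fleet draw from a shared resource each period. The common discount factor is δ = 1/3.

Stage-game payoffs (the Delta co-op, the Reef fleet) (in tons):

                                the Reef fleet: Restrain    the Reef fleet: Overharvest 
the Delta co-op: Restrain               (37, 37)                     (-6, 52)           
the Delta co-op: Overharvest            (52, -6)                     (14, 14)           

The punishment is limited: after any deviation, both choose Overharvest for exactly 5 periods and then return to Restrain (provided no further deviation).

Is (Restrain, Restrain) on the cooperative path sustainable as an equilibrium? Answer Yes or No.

No

A one-shot deviation gives 52 now, then 14 for 5 periods, then back to 37.
Gain from deviating: (52−37) today; loss: (37−14) in each of the next 5 periods.
No-deviation condition: (37−14)(δ+…+δ^5) ≥ 52−37, i.e. δ+…+δ^5 ≥ 15/23.
At δ = 1/3: δ+…+δ^5 = 0.4979 < 0.6522.
So cooperation is not sustainable.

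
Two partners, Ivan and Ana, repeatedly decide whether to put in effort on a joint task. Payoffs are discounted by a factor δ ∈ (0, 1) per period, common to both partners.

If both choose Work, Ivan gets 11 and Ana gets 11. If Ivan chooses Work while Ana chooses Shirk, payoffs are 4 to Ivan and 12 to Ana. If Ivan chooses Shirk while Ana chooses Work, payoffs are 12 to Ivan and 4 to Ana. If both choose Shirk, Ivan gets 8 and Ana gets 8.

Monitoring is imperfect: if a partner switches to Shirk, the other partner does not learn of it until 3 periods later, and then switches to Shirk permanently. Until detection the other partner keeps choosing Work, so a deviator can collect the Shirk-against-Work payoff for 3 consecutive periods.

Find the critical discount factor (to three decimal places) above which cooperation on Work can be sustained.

The best deviation is to choose Shirk for all 3 undetected periods, earning 12 each, then 8 forever once detected.
Deviation value: 12(1−δ^3)/(1−δ) + 8δ^3/(1−δ); cooperation value: 11/(1−δ).
IC: 11 ≥ 12(1−δ^3) + 8δ^3 = 12 − 4δ^3.
So δ^3 ≥ 1/4, giving δ ≥ (1/4)^(1/3) ≈ 0.630.

0.630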